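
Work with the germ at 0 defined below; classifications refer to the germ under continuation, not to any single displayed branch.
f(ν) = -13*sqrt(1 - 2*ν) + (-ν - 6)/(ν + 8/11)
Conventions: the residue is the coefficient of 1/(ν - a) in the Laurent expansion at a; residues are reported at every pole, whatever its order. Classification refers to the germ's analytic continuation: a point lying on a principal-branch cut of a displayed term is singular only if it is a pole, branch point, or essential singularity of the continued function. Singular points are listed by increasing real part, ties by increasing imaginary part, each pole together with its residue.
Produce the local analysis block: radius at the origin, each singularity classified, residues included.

Denominator factor (ν + 8/11): pole of order 1 at -8/11, modulus 8/11.
Branch term (-13)*sqrt(1 - ν/(1/2)): its argument vanishes at ν = 1/2, a square-root branch point, modulus 1/2.
The radius of convergence is the smallest modulus among the singular points: 1/2.
The branch term is analytic at -8/11 and contributes nothing to the residue; only the rational part matters.
At the order-1 pole -8/11 set g(ν) = (ν - (-8/11))*(rational part) = -ν - 6.
Simple pole: residue = g(a) at a = -8/11, which is -58/11.
List the singular points by increasing real part (a conjugate pair: the negative imaginary part first).

Radius of convergence at 0: 1/2.
At -8/11: a pole of order 1; residue -58/11.
At 1/2: an algebraic (square-root) branch point.


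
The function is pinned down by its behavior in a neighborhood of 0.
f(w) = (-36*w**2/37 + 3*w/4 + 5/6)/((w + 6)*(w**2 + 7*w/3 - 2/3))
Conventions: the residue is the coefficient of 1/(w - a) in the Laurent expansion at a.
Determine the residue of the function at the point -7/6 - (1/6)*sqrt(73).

The residue is 1991/4736 + (14827/345728)*sqrt(73).

The factor w**2 + 7*w/3 - 2/3 splits as (w - a)(w - a') with a = -7/6 - (1/6)*sqrt(73), a' = -7/6 + (1/6)*sqrt(73). At the order-1 pole a set g(w) = (w - a)*f(w) = [(-36*w**2/37 + 3*w/4 + 5/6)/(w + 6)] / (w - a').
Simple pole: residue = g(a) at a = -7/6 - (1/6)*sqrt(73), which is 1991/4736 + (14827/345728)*sqrt(73).


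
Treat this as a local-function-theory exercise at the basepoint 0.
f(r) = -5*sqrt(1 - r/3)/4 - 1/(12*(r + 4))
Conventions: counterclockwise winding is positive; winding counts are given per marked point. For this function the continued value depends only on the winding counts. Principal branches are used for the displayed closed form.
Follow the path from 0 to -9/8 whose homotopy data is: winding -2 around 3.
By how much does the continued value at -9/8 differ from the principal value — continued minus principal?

Continued minus principal equals 0.

The rational part is single-valued and drops out of the difference; each branch term changes only by its own monodromy.
(-5/4)*sqrt(1 - r/(3)): winding -2 is even, the square root returns to the same sheet, contribution 0.
Summing the contributions at r = -9/8 gives 0.


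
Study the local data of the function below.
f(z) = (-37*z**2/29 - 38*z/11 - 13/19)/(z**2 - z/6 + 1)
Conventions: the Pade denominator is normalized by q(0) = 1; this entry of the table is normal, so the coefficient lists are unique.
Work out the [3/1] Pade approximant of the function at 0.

The Pade approximant has numerator coefficients [-13/19, -2964095620/922323061, 17769862031/26747368769, 106619172186/26747368769]; denominator coefficients [1, -13732385/26478174].

Taylor coefficients needed (expand at 0): a_0 = -13/19, a_1 = -4475/1254, a_2 = -258871/218196, a_3 = 4413029/1309176, a_4 = 13732385/7855056.
Write the denominator as Q(z) = 1 + q1*z. Requiring Q*f - P = O(z^5) with deg P <= 3 kills the coefficients of z^4..z^4 in Q*f:
  z^4: a_4 + q1*a_3 = 0, i.e. 13732385/7855056 + (4413029/1309176)*q1 = 0.
Solving this linear system: q1 = -13732385/26478174.
The numerator is Q*f truncated at degree 3: P0 = a_0 = -13/19; P1 = a_1 + q1*a_0 = -2964095620/922323061; P2 = a_2 + q1*a_1 = 17769862031/26747368769; P3 = a_3 + q1*a_2 = 106619172186/26747368769.


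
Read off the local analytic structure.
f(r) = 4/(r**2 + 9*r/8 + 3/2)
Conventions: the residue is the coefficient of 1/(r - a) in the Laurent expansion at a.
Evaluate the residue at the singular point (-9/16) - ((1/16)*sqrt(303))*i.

The residue is ((32/303)*sqrt(303))*i.

The factor r**2 + 9*r/8 + 3/2 splits as (r - a)(r - a') with a = (-9/16) - ((1/16)*sqrt(303))*i, a' = (-9/16) + ((1/16)*sqrt(303))*i. At the order-1 pole a set g(r) = (r - a)*f(r) = [4] / (r - a').
Simple pole: residue = g(a) at a = (-9/16) - ((1/16)*sqrt(303))*i, which is ((32/303)*sqrt(303))*i.


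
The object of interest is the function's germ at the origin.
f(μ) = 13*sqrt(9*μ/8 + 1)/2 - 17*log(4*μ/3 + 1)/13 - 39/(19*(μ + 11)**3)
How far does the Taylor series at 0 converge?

The radius of convergence is 3/4.

Denominator factor (μ + 11)^3: pole of order 3 at -11, modulus 11.
Branch term (-17/13)*log(1 - μ/(-3/4)): its argument vanishes at μ = -3/4, a logarithmic branch point, modulus 3/4.
Branch term (13/2)*sqrt(1 - μ/(-8/9)): its argument vanishes at μ = -8/9, a square-root branch point, modulus 8/9.
The radius of convergence is the smallest modulus among the singular points: 3/4.


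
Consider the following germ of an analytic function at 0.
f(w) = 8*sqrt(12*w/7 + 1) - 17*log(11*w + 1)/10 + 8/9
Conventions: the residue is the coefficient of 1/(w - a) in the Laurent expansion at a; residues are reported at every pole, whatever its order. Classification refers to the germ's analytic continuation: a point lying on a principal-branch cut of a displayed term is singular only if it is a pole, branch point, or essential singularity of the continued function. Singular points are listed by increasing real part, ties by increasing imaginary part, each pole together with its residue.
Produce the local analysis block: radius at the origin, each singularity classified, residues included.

Branch term (-17/10)*log(1 - w/(-1/11)): its argument vanishes at w = -1/11, a logarithmic branch point, modulus 1/11.
Branch term (8)*sqrt(1 - w/(-7/12)): its argument vanishes at w = -7/12, a square-root branch point, modulus 7/12.
The radius of convergence is the smallest modulus among the singular points: 1/11.
List the singular points by increasing real part (a conjugate pair: the negative imaginary part first).

Radius of convergence at 0: 1/11.
At -7/12: an algebraic (square-root) branch point.
At -1/11: a logarithmic branch point.


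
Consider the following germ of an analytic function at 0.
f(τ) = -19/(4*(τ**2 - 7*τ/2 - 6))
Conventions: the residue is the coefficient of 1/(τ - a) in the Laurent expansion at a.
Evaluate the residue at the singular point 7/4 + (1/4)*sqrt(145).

The factor τ**2 - 7*τ/2 - 6 splits as (τ - a)(τ - a') with a = 7/4 + (1/4)*sqrt(145), a' = 7/4 - (1/4)*sqrt(145). At the order-1 pole a set g(τ) = (τ - a)*f(τ) = [-19/4] / (τ - a').
Simple pole: residue = g(a) at a = 7/4 + (1/4)*sqrt(145), which is -(19/290)*sqrt(145).

The residue is -(19/290)*sqrt(145).


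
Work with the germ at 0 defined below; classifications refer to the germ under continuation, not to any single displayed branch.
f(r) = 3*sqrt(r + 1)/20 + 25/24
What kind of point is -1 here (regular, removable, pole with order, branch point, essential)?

The point is an algebraic (square-root) branch point.

The term (3/20)*sqrt(1 - r/(-1)) has argument 1 - -1/(-1) = 0 at -1: a square-root (algebraic, two-sheeted) branch point; the remaining terms are analytic or single-valued there.


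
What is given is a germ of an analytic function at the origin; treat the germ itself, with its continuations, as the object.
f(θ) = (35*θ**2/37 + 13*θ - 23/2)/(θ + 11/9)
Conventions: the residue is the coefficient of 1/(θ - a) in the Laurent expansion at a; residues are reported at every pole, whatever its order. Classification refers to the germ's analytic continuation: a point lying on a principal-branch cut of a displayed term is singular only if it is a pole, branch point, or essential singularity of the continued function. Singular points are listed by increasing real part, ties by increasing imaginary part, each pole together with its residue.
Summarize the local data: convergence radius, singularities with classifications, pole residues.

Radius of convergence at 0: 11/9.
At -11/9: a pole of order 1; residue -155699/5994.

Denominator factor (θ + 11/9): pole of order 1 at -11/9, modulus 11/9.
The radius of convergence is the smallest modulus among the singular points: 11/9.
At the order-1 pole -11/9 set g(θ) = (θ - (-11/9))*f(θ) = 35*θ**2/37 + 13*θ - 23/2.
Simple pole: residue = g(a) at a = -11/9, which is -155699/5994.


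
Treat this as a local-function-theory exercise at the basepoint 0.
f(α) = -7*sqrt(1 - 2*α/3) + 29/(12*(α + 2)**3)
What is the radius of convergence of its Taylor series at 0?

Denominator factor (α + 2)^3: pole of order 3 at -2, modulus 2.
Branch term (-7)*sqrt(1 - α/(3/2)): its argument vanishes at α = 3/2, a square-root branch point, modulus 3/2.
The radius of convergence is the smallest modulus among the singular points: 3/2.

The radius of convergence is 3/2.


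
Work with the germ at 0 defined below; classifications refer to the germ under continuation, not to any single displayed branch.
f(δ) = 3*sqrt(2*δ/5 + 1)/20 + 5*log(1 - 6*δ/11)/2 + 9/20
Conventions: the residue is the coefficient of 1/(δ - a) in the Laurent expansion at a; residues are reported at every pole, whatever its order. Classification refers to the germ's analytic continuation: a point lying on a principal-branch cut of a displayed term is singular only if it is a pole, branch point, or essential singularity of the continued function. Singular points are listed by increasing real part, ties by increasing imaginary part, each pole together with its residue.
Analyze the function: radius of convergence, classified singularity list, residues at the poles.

Radius of convergence at 0: 11/6.
At -5/2: an algebraic (square-root) branch point.
At 11/6: a logarithmic branch point.

Branch term (5/2)*log(1 - δ/(11/6)): its argument vanishes at δ = 11/6, a logarithmic branch point, modulus 11/6.
Branch term (3/20)*sqrt(1 - δ/(-5/2)): its argument vanishes at δ = -5/2, a square-root branch point, modulus 5/2.
The radius of convergence is the smallest modulus among the singular points: 11/6.
List the singular points by increasing real part (a conjugate pair: the negative imaginary part first).


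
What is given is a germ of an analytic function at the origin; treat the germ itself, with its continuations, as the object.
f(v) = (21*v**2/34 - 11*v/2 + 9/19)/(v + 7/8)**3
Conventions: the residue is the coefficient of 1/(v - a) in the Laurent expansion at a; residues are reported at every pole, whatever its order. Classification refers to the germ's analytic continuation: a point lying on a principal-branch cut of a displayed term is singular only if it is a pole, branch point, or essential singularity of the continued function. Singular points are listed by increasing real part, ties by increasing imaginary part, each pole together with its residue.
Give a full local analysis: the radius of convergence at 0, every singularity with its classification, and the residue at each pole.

Radius of convergence at 0: 7/8.
At -7/8: a pole of order 3; residue 21/34.

Denominator factor (v + 7/8)^3: pole of order 3 at -7/8, modulus 7/8.
The radius of convergence is the smallest modulus among the singular points: 7/8.
At the order-3 pole -7/8 set g(v) = (v - (-7/8))^3*f(v) = 21*v**2/34 - 11*v/2 + 9/19.
Order-3 pole: residue = g''(a)/2; g''(-7/8) = 21/17, so the residue is 21/34.


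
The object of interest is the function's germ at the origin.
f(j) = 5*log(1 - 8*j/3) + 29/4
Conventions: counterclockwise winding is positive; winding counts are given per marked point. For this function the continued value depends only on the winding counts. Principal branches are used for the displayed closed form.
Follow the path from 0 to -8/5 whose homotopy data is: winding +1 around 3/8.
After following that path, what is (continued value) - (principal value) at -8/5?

Continued minus principal equals (10)*pi*i.

The rational part is single-valued and drops out of the difference; each branch term changes only by its own monodromy.
(5)*log(1 - j/(3/8)): each positive loop around 3/8 adds 2*pi*i to the log, so winding +1 contributes (5)*(1)*2*pi*i = (10)*pi*i.
Summing the contributions at j = -8/5 gives (10)*pi*i.


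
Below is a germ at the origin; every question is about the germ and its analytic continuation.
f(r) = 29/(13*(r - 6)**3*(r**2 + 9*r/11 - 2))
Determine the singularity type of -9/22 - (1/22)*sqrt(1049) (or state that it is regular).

The point is a pole of order 1.

The denominator factor r**2 + 9*r/11 - 2 vanishes at -9/22 - (1/22)*sqrt(1049) and appears to the power 1; the numerator there equals 29/13, nonzero, and no other factor vanishes.
Hence a pole whose order is the multiplicity, 1.


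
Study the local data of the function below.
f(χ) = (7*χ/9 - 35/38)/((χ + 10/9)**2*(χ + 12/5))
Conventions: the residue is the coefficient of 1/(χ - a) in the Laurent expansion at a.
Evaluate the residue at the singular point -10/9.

The residue is 214515/127832.

At the order-2 pole -10/9 set g(χ) = (χ - (-10/9))^2*f(χ) = (7*χ/9 - 35/38)/(χ + 12/5).
Order-2 pole: residue = g'(a); g'(-10/9) = 214515/127832, so the residue is 214515/127832.


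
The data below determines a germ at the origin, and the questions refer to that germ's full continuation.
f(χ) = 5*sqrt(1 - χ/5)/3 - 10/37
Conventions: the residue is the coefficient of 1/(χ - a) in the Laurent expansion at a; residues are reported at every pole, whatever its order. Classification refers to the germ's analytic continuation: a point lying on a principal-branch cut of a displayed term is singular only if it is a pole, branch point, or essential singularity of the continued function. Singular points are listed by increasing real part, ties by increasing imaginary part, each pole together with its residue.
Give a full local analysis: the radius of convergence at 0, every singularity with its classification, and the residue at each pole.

Radius of convergence at 0: 5.
At 5: an algebraic (square-root) branch point.

Branch term (5/3)*sqrt(1 - χ/(5)): its argument vanishes at χ = 5, a square-root branch point, modulus 5.
The radius of convergence is the smallest modulus among the singular points: 5.


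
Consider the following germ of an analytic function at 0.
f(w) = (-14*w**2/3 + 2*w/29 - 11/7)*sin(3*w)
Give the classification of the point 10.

The point is a regular point.

There is no denominator, hence no pole anywhere.
The factor sin(3*w) is entire.
So the germ continues analytically to 10.


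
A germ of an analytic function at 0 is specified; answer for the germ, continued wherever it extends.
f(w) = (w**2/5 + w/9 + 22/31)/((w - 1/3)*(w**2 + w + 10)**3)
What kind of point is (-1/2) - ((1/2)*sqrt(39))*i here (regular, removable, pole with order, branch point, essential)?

The point is a pole of order 3.

The denominator factor w**2 + w + 10 vanishes at (-1/2) - ((1/2)*sqrt(39))*i and appears to the power 3; the numerator there equals (-1738/1395) + ((2/45)*sqrt(39))*i, nonzero, and no other factor vanishes.
Hence a pole whose order is the multiplicity, 3.


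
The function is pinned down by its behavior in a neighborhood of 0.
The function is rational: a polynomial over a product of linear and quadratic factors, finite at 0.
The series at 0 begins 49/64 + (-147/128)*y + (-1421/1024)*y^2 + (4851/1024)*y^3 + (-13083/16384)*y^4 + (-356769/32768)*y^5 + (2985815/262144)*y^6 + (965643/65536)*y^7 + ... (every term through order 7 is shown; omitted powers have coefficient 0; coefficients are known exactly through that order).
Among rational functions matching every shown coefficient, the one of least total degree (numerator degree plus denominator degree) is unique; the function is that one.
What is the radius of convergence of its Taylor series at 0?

The radius of convergence is (2/7)*sqrt(7).

No rational of total degree below 4 reproduces all 8 coefficients; solving the [0/4] Pade equations on them gives f(y) = 1/(4*(y**2 + 3*y/7 + 4/7)**2), whose expansion matches every shown term.
Denominator factor (y**2 + 3*y/7 + 4/7)^2: discriminant -103/49, complex-conjugate roots (-3/14) + ((1/14)*sqrt(103))*i and (-3/14) - ((1/14)*sqrt(103))*i; poles of order 2, moduli (2/7)*sqrt(7) and (2/7)*sqrt(7).
The radius of convergence is the smallest modulus among the singular points: (2/7)*sqrt(7).


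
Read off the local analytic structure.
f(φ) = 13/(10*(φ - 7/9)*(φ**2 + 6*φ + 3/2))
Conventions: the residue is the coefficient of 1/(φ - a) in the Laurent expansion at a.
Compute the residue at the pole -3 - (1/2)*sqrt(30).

The residue is -1053/10970 + (663/27425)*sqrt(30).

The factor φ**2 + 6*φ + 3/2 splits as (φ - a)(φ - a') with a = -3 - (1/2)*sqrt(30), a' = -3 + (1/2)*sqrt(30). At the order-1 pole a set g(φ) = (φ - a)*f(φ) = [13/(10*(φ - 7/9))] / (φ - a').
Simple pole: residue = g(a) at a = -3 - (1/2)*sqrt(30), which is -1053/10970 + (663/27425)*sqrt(30).


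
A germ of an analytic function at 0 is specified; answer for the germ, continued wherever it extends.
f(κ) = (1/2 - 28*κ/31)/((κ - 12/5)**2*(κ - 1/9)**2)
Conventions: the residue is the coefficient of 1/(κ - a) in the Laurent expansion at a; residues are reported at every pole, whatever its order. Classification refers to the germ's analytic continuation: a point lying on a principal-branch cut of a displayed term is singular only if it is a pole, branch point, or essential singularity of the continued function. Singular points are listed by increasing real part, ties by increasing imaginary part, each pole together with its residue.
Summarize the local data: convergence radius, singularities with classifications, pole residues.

Denominator factor (κ - 1/9)^2: pole of order 2 at 1/9, modulus 1/9.
Denominator factor (κ - 12/5)^2: pole of order 2 at 12/5, modulus 12/5.
The radius of convergence is the smallest modulus among the singular points: 1/9.
At the order-2 pole 1/9 set g(κ) = (κ - (1/9))^2*f(κ) = (1/2 - 28*κ/31)/(κ - 12/5)**2.
Order-2 pole: residue = g'(a); g'(1/9) = -3582225/33874537, so the residue is -3582225/33874537.
At the order-2 pole 12/5 set g(κ) = (κ - (12/5))^2*f(κ) = (1/2 - 28*κ/31)/(κ - 1/9)**2.
Order-2 pole: residue = g'(a); g'(12/5) = 3582225/33874537, so the residue is 3582225/33874537.
List the singular points by increasing real part (a conjugate pair: the negative imaginary part first).

Radius of convergence at 0: 1/9.
At 1/9: a pole of order 2; residue -3582225/33874537.
At 12/5: a pole of order 2; residue 3582225/33874537.


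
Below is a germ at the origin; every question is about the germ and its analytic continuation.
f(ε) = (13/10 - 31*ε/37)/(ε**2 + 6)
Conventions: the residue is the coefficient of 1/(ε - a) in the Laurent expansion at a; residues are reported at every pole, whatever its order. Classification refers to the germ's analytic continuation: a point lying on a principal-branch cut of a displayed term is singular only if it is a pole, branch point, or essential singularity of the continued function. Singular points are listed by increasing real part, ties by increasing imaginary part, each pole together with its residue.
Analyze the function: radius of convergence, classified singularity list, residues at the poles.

Denominator factor (ε**2 + 6): discriminant -24, complex-conjugate roots (sqrt(6))*i and -(sqrt(6))*i; poles of order 1, moduli sqrt(6) and sqrt(6).
The radius of convergence is the smallest modulus among the singular points: sqrt(6).
The factor ε**2 + 6 splits as (ε - a)(ε - a') with a = -(sqrt(6))*i, a' = (sqrt(6))*i. At the order-1 pole a set g(ε) = (ε - a)*f(ε) = [13/10 - 31*ε/37] / (ε - a').
Simple pole: residue = g(a) at a = -(sqrt(6))*i, which is (-31/74) + ((13/120)*sqrt(6))*i.
The factor ε**2 + 6 splits as (ε - a)(ε - a') with a = (sqrt(6))*i, a' = -(sqrt(6))*i. At the order-1 pole a set g(ε) = (ε - a)*f(ε) = [13/10 - 31*ε/37] / (ε - a').
Simple pole: residue = g(a) at a = (sqrt(6))*i, which is (-31/74) - ((13/120)*sqrt(6))*i.
List the singular points by increasing real part (a conjugate pair: the negative imaginary part first).

Radius of convergence at 0: sqrt(6).
At -(sqrt(6))*i: a pole of order 1; residue (-31/74) + ((13/120)*sqrt(6))*i.
At (sqrt(6))*i: a pole of order 1; residue (-31/74) - ((13/120)*sqrt(6))*i.


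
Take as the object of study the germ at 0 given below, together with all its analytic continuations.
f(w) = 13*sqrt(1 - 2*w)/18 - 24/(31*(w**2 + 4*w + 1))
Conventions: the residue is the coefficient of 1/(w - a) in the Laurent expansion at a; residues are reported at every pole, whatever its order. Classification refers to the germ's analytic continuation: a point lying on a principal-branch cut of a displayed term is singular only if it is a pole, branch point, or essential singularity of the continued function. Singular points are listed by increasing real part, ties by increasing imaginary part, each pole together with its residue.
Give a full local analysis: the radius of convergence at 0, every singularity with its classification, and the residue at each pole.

Radius of convergence at 0: 2 - sqrt(3).
At -2 - sqrt(3): a pole of order 1; residue (4/31)*sqrt(3).
At -2 + sqrt(3): a pole of order 1; residue -(4/31)*sqrt(3).
At 1/2: an algebraic (square-root) branch point.

Denominator factor (w**2 + 4*w + 1): discriminant 12, real irrational roots -2 + sqrt(3) and -2 - sqrt(3); poles of order 1, moduli 2 - sqrt(3) and 2 + sqrt(3).
Branch term (13/18)*sqrt(1 - w/(1/2)): its argument vanishes at w = 1/2, a square-root branch point, modulus 1/2.
The radius of convergence is the smallest modulus among the singular points: 2 - sqrt(3).
The branch term is analytic at -2 - sqrt(3) and contributes nothing to the residue; only the rational part matters.
The factor w**2 + 4*w + 1 splits as (w - a)(w - a') with a = -2 - sqrt(3), a' = -2 + sqrt(3). At the order-1 pole a set g(w) = (w - a)*(rational part) = [-24/31] / (w - a').
Simple pole: residue = g(a) at a = -2 - sqrt(3), which is (4/31)*sqrt(3).
The branch term is analytic at -2 + sqrt(3) and contributes nothing to the residue; only the rational part matters.
The factor w**2 + 4*w + 1 splits as (w - a)(w - a') with a = -2 + sqrt(3), a' = -2 - sqrt(3). At the order-1 pole a set g(w) = (w - a)*(rational part) = [-24/31] / (w - a').
Simple pole: residue = g(a) at a = -2 + sqrt(3), which is -(4/31)*sqrt(3).
List the singular points by increasing real part (a conjugate pair: the negative imaginary part first).


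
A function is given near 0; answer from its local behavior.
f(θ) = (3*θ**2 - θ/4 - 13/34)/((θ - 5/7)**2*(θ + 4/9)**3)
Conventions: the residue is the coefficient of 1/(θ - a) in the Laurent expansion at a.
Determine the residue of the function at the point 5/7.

At the order-2 pole 5/7 set g(θ) = (θ - (5/7))^2*f(θ) = (3*θ**2 - θ/4 - 13/34)/(θ + 4/9)**3.
Order-2 pole: residue = g'(a); g'(5/7) = 473267529/482770097, so the residue is 473267529/482770097.

The residue is 473267529/482770097.


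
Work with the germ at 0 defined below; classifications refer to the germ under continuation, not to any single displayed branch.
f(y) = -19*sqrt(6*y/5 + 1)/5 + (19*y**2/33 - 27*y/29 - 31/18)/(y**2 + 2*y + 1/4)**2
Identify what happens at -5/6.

The term (-19/5)*sqrt(1 - y/(-5/6)) has argument 1 - -5/6/(-5/6) = 0 at -5/6: a square-root (algebraic, two-sheeted) branch point; the remaining terms are analytic or single-valued there.

The point is an algebraic (square-root) branch point.


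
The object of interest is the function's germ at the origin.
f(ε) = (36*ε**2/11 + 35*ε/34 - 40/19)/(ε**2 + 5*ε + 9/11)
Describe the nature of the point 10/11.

The point is a regular point.

Denominator factors: ε**2 + 5*ε + 9/11 = 749/121 at ε = 10/11 — none vanishes.
So the germ continues analytically to 10/11.


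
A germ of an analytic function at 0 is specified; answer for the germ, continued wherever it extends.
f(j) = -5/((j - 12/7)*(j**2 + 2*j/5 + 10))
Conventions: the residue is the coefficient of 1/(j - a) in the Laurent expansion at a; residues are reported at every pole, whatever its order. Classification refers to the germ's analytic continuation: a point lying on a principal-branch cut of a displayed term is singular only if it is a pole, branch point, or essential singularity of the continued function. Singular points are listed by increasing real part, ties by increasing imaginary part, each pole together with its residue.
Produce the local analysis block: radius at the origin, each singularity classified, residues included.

Radius of convergence at 0: 12/7.
At (-1/5) - ((1/5)*sqrt(249))*i: a pole of order 1; residue (1225/6676) + ((11725/1662324)*sqrt(249))*i.
At (-1/5) + ((1/5)*sqrt(249))*i: a pole of order 1; residue (1225/6676) - ((11725/1662324)*sqrt(249))*i.
At 12/7: a pole of order 1; residue -1225/3338.

Denominator factor (j - 12/7): pole of order 1 at 12/7, modulus 12/7.
Denominator factor (j**2 + 2*j/5 + 10): discriminant -996/25, complex-conjugate roots (-1/5) + ((1/5)*sqrt(249))*i and (-1/5) - ((1/5)*sqrt(249))*i; poles of order 1, moduli sqrt(10) and sqrt(10).
The radius of convergence is the smallest modulus among the singular points: 12/7.
The factor j**2 + 2*j/5 + 10 splits as (j - a)(j - a') with a = (-1/5) - ((1/5)*sqrt(249))*i, a' = (-1/5) + ((1/5)*sqrt(249))*i. At the order-1 pole a set g(j) = (j - a)*f(j) = [-5/(j - 12/7)] / (j - a').
Simple pole: residue = g(a) at a = (-1/5) - ((1/5)*sqrt(249))*i, which is (1225/6676) + ((11725/1662324)*sqrt(249))*i.
The factor j**2 + 2*j/5 + 10 splits as (j - a)(j - a') with a = (-1/5) + ((1/5)*sqrt(249))*i, a' = (-1/5) - ((1/5)*sqrt(249))*i. At the order-1 pole a set g(j) = (j - a)*f(j) = [-5/(j - 12/7)] / (j - a').
Simple pole: residue = g(a) at a = (-1/5) + ((1/5)*sqrt(249))*i, which is (1225/6676) - ((11725/1662324)*sqrt(249))*i.
At the order-1 pole 12/7 set g(j) = (j - (12/7))*f(j) = -5/(j**2 + 2*j/5 + 10).
Simple pole: residue = g(a) at a = 12/7, which is -1225/3338.
List the singular points by increasing real part (a conjugate pair: the negative imaginary part first).


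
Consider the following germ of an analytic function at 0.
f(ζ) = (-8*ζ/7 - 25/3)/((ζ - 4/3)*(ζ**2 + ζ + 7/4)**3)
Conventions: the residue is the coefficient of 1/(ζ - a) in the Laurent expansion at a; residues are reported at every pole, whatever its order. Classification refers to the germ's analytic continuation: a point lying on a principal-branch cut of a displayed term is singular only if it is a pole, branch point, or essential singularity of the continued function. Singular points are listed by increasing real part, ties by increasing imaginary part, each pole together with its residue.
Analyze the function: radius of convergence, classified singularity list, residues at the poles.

Denominator factor (ζ**2 + ζ + 7/4)^3: discriminant -6, complex-conjugate roots (-1/2) + ((1/2)*sqrt(6))*i and (-1/2) - ((1/2)*sqrt(6))*i; poles of order 3, moduli (1/2)*sqrt(7) and (1/2)*sqrt(7).
Denominator factor (ζ - 4/3): pole of order 1 at 4/3, modulus 4/3.
The radius of convergence is the smallest modulus among the singular points: (1/2)*sqrt(7).
The factor ζ**2 + ζ + 7/4 splits as (ζ - a)(ζ - a') with a = (-1/2) - ((1/2)*sqrt(6))*i, a' = (-1/2) + ((1/2)*sqrt(6))*i. At the order-3 pole a set g(ζ) = (ζ - a)^3*f(ζ) = [(-8*ζ/7 - 25/3)/(ζ - 4/3)] / (ζ - a')^3.
Order-3 pole: residue = g''(a)/2; g''((-1/2) - ((1/2)*sqrt(6))*i) = (3219264/37515625) + ((94691777/337640625)*sqrt(6))*i, so the residue is (1609632/37515625) + ((94691777/675281250)*sqrt(6))*i.
The factor ζ**2 + ζ + 7/4 splits as (ζ - a)(ζ - a') with a = (-1/2) + ((1/2)*sqrt(6))*i, a' = (-1/2) - ((1/2)*sqrt(6))*i. At the order-3 pole a set g(ζ) = (ζ - a)^3*f(ζ) = [(-8*ζ/7 - 25/3)/(ζ - 4/3)] / (ζ - a')^3.
Order-3 pole: residue = g''(a)/2; g''((-1/2) + ((1/2)*sqrt(6))*i) = (3219264/37515625) - ((94691777/337640625)*sqrt(6))*i, so the residue is (1609632/37515625) - ((94691777/675281250)*sqrt(6))*i.
At the order-1 pole 4/3 set g(ζ) = (ζ - (4/3))*f(ζ) = (-8*ζ/7 - 25/3)/(ζ**2 + ζ + 7/4)**3.
Simple pole: residue = g(a) at a = 4/3, which is -3219264/37515625.
List the singular points by increasing real part (a conjugate pair: the negative imaginary part first).

Radius of convergence at 0: (1/2)*sqrt(7).
At (-1/2) - ((1/2)*sqrt(6))*i: a pole of order 3; residue (1609632/37515625) + ((94691777/675281250)*sqrt(6))*i.
At (-1/2) + ((1/2)*sqrt(6))*i: a pole of order 3; residue (1609632/37515625) - ((94691777/675281250)*sqrt(6))*i.
At 4/3: a pole of order 1; residue -3219264/37515625.


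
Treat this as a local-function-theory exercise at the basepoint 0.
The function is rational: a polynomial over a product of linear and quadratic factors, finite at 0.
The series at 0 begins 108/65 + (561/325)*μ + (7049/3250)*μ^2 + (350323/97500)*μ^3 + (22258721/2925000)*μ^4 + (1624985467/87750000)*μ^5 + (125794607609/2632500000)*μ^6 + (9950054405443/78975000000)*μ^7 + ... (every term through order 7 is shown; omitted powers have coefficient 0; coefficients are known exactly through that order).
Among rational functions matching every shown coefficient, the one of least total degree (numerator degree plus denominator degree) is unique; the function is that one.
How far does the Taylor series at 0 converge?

The radius of convergence is 3/8.

No rational of total degree below 3 reproduces all 8 coefficients; solving the [1/2] Pade equations on them gives f(μ) = (9/13 - 7*μ/4)/((μ - 10/9)*(μ - 3/8)), whose expansion matches every shown term.
Denominator factor (μ - 3/8): pole of order 1 at 3/8, modulus 3/8.
Denominator factor (μ - 10/9): pole of order 1 at 10/9, modulus 10/9.
The radius of convergence is the smallest modulus among the singular points: 3/8.


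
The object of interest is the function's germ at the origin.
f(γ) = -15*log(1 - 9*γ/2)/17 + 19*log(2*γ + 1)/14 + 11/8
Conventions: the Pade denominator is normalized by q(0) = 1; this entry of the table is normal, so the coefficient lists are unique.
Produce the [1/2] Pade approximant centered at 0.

Taylor coefficients needed (expand at 0): a_0 = 11/8, a_1 = 1591/238, a_2 = 5921/952, a_3 = 86881/2856.
Write the denominator as Q(γ) = 1 + q1*γ + q2*γ^2. Requiring Q*f - P = O(γ^4) with deg P <= 1 kills the coefficients of γ^2..γ^3 in Q*f:
  γ^2: a_2 + q1*a_1 + q2*a_0 = 0, i.e. 5921/952 + (1591/238)*q1 + (11/8)*q2 = 0.
  γ^3: a_3 + q1*a_2 + q2*a_1 = 0, i.e. 86881/2856 + (5921/952)*q1 + (1591/238)*q2 = 0.
Solving this linear system: q1 = 683497/98249721, q2 = -447735961/98249721.
The numerator is Q*f truncated at degree 1: P0 = a_0 = 11/8; P1 = a_1 + q1*a_0 = 626155922017/93533734392.

The Pade approximant has numerator coefficients [11/8, 626155922017/93533734392]; denominator coefficients [1, 683497/98249721, -447735961/98249721].


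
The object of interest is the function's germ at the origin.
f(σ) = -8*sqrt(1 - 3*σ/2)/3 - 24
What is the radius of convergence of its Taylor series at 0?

The radius of convergence is 2/3.

Branch term (-8/3)*sqrt(1 - σ/(2/3)): its argument vanishes at σ = 2/3, a square-root branch point, modulus 2/3.
The radius of convergence is the smallest modulus among the singular points: 2/3.


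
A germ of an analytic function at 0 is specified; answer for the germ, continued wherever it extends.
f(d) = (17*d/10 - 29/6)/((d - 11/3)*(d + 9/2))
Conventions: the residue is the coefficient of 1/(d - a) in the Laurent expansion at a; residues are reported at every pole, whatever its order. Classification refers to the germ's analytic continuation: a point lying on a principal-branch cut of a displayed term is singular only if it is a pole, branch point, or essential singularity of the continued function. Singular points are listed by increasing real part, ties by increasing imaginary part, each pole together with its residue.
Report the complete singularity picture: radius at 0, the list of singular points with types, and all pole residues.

Denominator factor (d - 11/3): pole of order 1 at 11/3, modulus 11/3.
Denominator factor (d + 9/2): pole of order 1 at -9/2, modulus 9/2.
The radius of convergence is the smallest modulus among the singular points: 11/3.
At the order-1 pole -9/2 set g(d) = (d - (-9/2))*f(d) = (17*d/10 - 29/6)/(d - 11/3).
Simple pole: residue = g(a) at a = -9/2, which is 107/70.
At the order-1 pole 11/3 set g(d) = (d - (11/3))*f(d) = (17*d/10 - 29/6)/(d + 9/2).
Simple pole: residue = g(a) at a = 11/3, which is 6/35.
List the singular points by increasing real part (a conjugate pair: the negative imaginary part first).

Radius of convergence at 0: 11/3.
At -9/2: a pole of order 1; residue 107/70.
At 11/3: a pole of order 1; residue 6/35.


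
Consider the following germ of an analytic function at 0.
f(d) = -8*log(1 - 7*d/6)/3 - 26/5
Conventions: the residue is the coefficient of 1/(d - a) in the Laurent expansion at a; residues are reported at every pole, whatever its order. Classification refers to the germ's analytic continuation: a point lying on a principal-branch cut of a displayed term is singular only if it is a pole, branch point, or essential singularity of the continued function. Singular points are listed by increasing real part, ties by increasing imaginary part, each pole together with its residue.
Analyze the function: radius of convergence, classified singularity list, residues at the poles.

Branch term (-8/3)*log(1 - d/(6/7)): its argument vanishes at d = 6/7, a logarithmic branch point, modulus 6/7.
The radius of convergence is the smallest modulus among the singular points: 6/7.

Radius of convergence at 0: 6/7.
At 6/7: a logarithmic branch point.


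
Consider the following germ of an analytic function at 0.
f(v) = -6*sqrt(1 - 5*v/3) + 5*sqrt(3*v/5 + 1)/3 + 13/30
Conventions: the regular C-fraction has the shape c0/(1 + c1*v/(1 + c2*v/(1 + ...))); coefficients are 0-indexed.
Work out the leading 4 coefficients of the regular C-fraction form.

The regular C-fraction coefficients are [-39/10, 55/39, -15233/8580, -351871/3351260].

Taylor coefficients (expand at 0): a_0 = -39/10, a_1 = 11/2, a_2 = 241/120, a_3 = 6331/3600.
c0 = a_0 = -39/10. Peel one level at a time: if S = 1 + c*v/S' with S'(0) = 1, then c is the v-coefficient of S and S' = c*v/(S - 1).
S_1 = c0/f = 1 + (55/39)*v + (15233/6084)*v^2 + ...; c1 = 55/39.
S_2 = c1*v/(S_1 - 1) = 1 + (-15233/8580)*v + (-27067/145200)*v^2 + ...; c2 = -15233/8580.
S_3 = c2*v/(S_2 - 1) = 1 + (-351871/3351260)*v + ...; c3 = -351871/3351260.


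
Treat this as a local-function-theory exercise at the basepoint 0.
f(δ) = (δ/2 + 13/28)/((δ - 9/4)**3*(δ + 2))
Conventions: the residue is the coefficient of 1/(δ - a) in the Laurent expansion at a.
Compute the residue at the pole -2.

The residue is 240/34391.

At the order-1 pole -2 set g(δ) = (δ - (-2))*f(δ) = (δ/2 + 13/28)/(δ - 9/4)**3.
Simple pole: residue = g(a) at a = -2, which is 240/34391.


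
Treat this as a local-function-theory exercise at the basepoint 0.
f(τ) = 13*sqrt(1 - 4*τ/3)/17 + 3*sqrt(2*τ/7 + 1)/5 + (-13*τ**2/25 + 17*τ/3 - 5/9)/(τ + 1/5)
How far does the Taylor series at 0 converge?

The radius of convergence is 1/5.

Denominator factor (τ + 1/5): pole of order 1 at -1/5, modulus 1/5.
Branch term (3/5)*sqrt(1 - τ/(-7/2)): its argument vanishes at τ = -7/2, a square-root branch point, modulus 7/2.
Branch term (13/17)*sqrt(1 - τ/(3/4)): its argument vanishes at τ = 3/4, a square-root branch point, modulus 3/4.
The radius of convergence is the smallest modulus among the singular points: 1/5.


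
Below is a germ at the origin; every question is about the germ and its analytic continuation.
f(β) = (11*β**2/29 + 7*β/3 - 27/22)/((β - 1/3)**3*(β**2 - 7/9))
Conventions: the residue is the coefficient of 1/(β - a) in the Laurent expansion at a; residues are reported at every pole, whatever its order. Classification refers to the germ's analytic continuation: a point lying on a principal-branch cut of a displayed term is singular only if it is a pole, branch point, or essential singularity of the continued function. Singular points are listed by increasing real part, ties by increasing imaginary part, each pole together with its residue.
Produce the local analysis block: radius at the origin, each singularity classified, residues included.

Radius of convergence at 0: 1/3.
At -(1/3)*sqrt(7): a pole of order 1; residue 22361/15312 - (8857/9744)*sqrt(7).
At 1/3: a pole of order 3; residue -22361/7656.
At (1/3)*sqrt(7): a pole of order 1; residue 22361/15312 + (8857/9744)*sqrt(7).

Denominator factor (β**2 - 7/9): discriminant 28/9, real irrational roots (1/3)*sqrt(7) and -(1/3)*sqrt(7); poles of order 1, moduli (1/3)*sqrt(7) and (1/3)*sqrt(7).
Denominator factor (β - 1/3)^3: pole of order 3 at 1/3, modulus 1/3.
The radius of convergence is the smallest modulus among the singular points: 1/3.
The factor β**2 - 7/9 splits as (β - a)(β - a') with a = -(1/3)*sqrt(7), a' = (1/3)*sqrt(7). At the order-1 pole a set g(β) = (β - a)*f(β) = [(11*β**2/29 + 7*β/3 - 27/22)/(β - 1/3)**3] / (β - a').
Simple pole: residue = g(a) at a = -(1/3)*sqrt(7), which is 22361/15312 - (8857/9744)*sqrt(7).
At the order-3 pole 1/3 set g(β) = (β - (1/3))^3*f(β) = (11*β**2/29 + 7*β/3 - 27/22)/(β**2 - 7/9).
Order-3 pole: residue = g''(a)/2; g''(1/3) = -22361/3828, so the residue is -22361/7656.
The factor β**2 - 7/9 splits as (β - a)(β - a') with a = (1/3)*sqrt(7), a' = -(1/3)*sqrt(7). At the order-1 pole a set g(β) = (β - a)*f(β) = [(11*β**2/29 + 7*β/3 - 27/22)/(β - 1/3)**3] / (β - a').
Simple pole: residue = g(a) at a = (1/3)*sqrt(7), which is 22361/15312 + (8857/9744)*sqrt(7).
List the singular points by increasing real part (a conjugate pair: the negative imaginary part first).


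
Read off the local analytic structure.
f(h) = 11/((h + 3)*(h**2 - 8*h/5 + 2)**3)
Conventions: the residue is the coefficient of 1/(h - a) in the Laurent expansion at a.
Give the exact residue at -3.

The residue is 1375/493039.

At the order-1 pole -3 set g(h) = (h - (-3))*f(h) = 11/(h**2 - 8*h/5 + 2)**3.
Simple pole: residue = g(a) at a = -3, which is 1375/493039.


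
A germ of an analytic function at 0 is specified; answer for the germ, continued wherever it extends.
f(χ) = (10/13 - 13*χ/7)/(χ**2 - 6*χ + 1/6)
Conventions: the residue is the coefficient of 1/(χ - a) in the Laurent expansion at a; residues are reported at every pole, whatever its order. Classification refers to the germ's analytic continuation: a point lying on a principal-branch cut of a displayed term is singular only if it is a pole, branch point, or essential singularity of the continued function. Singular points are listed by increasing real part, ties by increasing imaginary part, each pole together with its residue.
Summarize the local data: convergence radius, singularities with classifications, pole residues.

Denominator factor (χ**2 - 6*χ + 1/6): discriminant 106/3, real irrational roots 3 + (1/6)*sqrt(318) and 3 - (1/6)*sqrt(318); poles of order 1, moduli 3 + (1/6)*sqrt(318) and 3 - (1/6)*sqrt(318).
The radius of convergence is the smallest modulus among the singular points: 3 - (1/6)*sqrt(318).
The factor χ**2 - 6*χ + 1/6 splits as (χ - a)(χ - a') with a = 3 - (1/6)*sqrt(318), a' = 3 + (1/6)*sqrt(318). At the order-1 pole a set g(χ) = (χ - a)*f(χ) = [10/13 - 13*χ/7] / (χ - a').
Simple pole: residue = g(a) at a = 3 - (1/6)*sqrt(318), which is -13/14 + (437/9646)*sqrt(318).
The factor χ**2 - 6*χ + 1/6 splits as (χ - a)(χ - a') with a = 3 + (1/6)*sqrt(318), a' = 3 - (1/6)*sqrt(318). At the order-1 pole a set g(χ) = (χ - a)*f(χ) = [10/13 - 13*χ/7] / (χ - a').
Simple pole: residue = g(a) at a = 3 + (1/6)*sqrt(318), which is -13/14 - (437/9646)*sqrt(318).
List the singular points by increasing real part (a conjugate pair: the negative imaginary part first).

Radius of convergence at 0: 3 - (1/6)*sqrt(318).
At 3 - (1/6)*sqrt(318): a pole of order 1; residue -13/14 + (437/9646)*sqrt(318).
At 3 + (1/6)*sqrt(318): a pole of order 1; residue -13/14 - (437/9646)*sqrt(318).
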